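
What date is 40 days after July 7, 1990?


Start: July 7, 1990
Add 40 days
July 7 → August 1: 31 - 7 + 1 = 25 days (40 - 25 = 15 left)
August 1 + 15 = August 16, 1990

August 16, 1990


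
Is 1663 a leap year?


No

Rules: divisible by 4 AND (not by 100 OR by 400)
1663 ÷ 4 = 415 remainder 3 → not divisible by 4
Not divisible by 4 → not a leap year


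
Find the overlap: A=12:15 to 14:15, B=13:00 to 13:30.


Meeting A: 735-855 (in minutes from midnight)
Meeting B: 780-810
Overlap start = max(735, 780) = 780
Overlap end = min(855, 810) = 810
Overlap = max(0, 810 - 780) = 30 min

30 minutes


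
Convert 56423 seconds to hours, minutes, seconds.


15h 40m 23s

Hours: 56423 ÷ 3600 = 15 remainder 2423
Minutes: 2423 ÷ 60 = 40 remainder 23
Seconds: 23


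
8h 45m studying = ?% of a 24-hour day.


Time: 525 minutes
Day: 1440 minutes
Percentage = (525/1440) × 100 ≈ 36.5%

36.5%


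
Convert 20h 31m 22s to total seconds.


73882 seconds

Hours: 20 × 3600 = 72000
Minutes: 31 × 60 = 1860
Seconds: 22
Total = 72000 + 1860 + 22 = 73882


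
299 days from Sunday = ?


Friday

Start: Sunday (index 6)
(6 + 299) mod 7
= 305 mod 7
= 4
Index 4 → Friday


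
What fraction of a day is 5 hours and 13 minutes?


0.2174 (21.74%)

Total minutes: 5×60 + 13 = 313
Day = 24×60 = 1440 minutes
Fraction = 313/1440 ≈ 0.2174
As a percentage: 313/1440 × 100 ≈ 21.74%


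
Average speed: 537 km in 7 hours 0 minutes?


Distance: 537 km
Time: 7 hours
Speed = 537 / 7 ≈ 76.7 km/h

76.7 km/h


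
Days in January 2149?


Month: January (month 1)
January has 31 days

31 days


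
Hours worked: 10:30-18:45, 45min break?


Total time = (18×60+45) - (10×60+30)
= 1125 - 630 = 495 min
Minus break: 495 - 45 = 450 min
= 7h 30m

7h 30m (450 minutes)


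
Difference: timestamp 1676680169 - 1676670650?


9519 seconds (2.6 hours / 0.11 days)

Difference = 1676680169 - 1676670650 = 9519 seconds
In hours: 9519 / 3600 ≈ 2.6
In days: 9519 / 86400 ≈ 0.11


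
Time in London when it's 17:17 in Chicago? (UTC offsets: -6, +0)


23:17

Time difference = UTC+0 - UTC-6 = +6 hours
New hour = (17 + 6) mod 24
= 23 mod 24 = 23
Minutes unchanged → 23:17


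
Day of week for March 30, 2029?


Zeller's congruence:
q=30, m=3, k=29, j=20
h = (30 + ⌊13×4/5⌋ + 29 + ⌊29/4⌋ + ⌊20/4⌋ - 2×20) mod 7
= (30 + 10 + 29 + 7 + 5 - 40) mod 7
= 41 mod 7 = 6
h=6 → Friday

Friday


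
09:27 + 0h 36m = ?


Start: 567 minutes from midnight
Add: 36 minutes
Total: 603 minutes
Hours: 603 ÷ 60 = 10 remainder 3

10:03


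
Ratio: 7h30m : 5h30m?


Duration 1: 450 minutes
Duration 2: 330 minutes
Ratio = 450:330
GCD = 30
Simplified = 15:11
As a decimal: 15/11 ≈ 1.36

15:11 (1.36)


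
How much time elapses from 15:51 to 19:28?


3h 37m

End time in minutes: 19×60 + 28 = 1168
Start time in minutes: 15×60 + 51 = 951
Difference = 1168 - 951 = 217 minutes
= 3 hours 37 minutes


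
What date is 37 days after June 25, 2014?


Start: June 25, 2014
Add 37 days
June 25 → July 1: 30 - 25 + 1 = 6 days (37 - 6 = 31 left)
July 1 → August 1: 31 - 1 + 1 = 31 days (31 - 31 = 0 left)
Land exactly on August 1, 2014

August 1, 2014


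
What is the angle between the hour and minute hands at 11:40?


110.0°

Hour hand = 11×30 + 40×0.5 = 350.0°
Minute hand = 40×6 = 240°
Difference = |350.0 - 240| = 110.0°


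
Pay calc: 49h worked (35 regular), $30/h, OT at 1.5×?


$1680.00

Regular: 35h × $30 = $1050.00
Overtime: 49 - 35 = 14h
OT pay: 14h × $30 × 1.5 = $630.00
Total = $1050.00 + $630.00 = $1680.00


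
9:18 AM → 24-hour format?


09:18

Input: 9:18 AM
AM hour stays: 9


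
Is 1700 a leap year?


No

Rules: divisible by 4 AND (not by 100 OR by 400)
1700 ÷ 4 = 425 exactly → divisible by 4
1700 ÷ 100 = 17 exactly → divisible by 100
1700 ÷ 400 = 4 remainder 100 → not divisible by 400
Divisible by 100 but not by 400 → not a leap year


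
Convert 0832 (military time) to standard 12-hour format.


Hour: 8
8 < 12 → AM

8:32 AM


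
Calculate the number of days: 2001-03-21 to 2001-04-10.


20 days

From March 21, 2001 to April 10, 2001
Rest of March 2001: 31 - 21 = 10
Days into April 2001: 10
Total = 10 + 10 = 20 days


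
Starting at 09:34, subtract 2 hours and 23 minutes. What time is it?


Start: 574 minutes from midnight
Subtract: 143 minutes
Remaining: 574 - 143 = 431
Hours: 7, Minutes: 11

07:11


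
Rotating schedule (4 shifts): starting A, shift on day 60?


Shifts: A, B, C, D
Start: A (index 0)
Day 60: (0 + 60 - 1) mod 4
= 59 mod 4
= 3
Index 3 → shift D

Shift D


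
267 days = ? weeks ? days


Weeks: 267 ÷ 7 = 38 remainder 1

38 weeks 1 days


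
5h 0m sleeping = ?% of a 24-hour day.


20.8%

Time: 300 minutes
Day: 1440 minutes
Percentage = (300/1440) × 100 ≈ 20.8%


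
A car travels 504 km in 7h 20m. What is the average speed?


68.7 km/h

Distance: 504 km
Time: 7h 20m = 440 min = 440/60 = 22/3 hours
Speed = 504 ÷ (22/3) = 504 × 3 / 22 = 1512/22 ≈ 68.7 km/h


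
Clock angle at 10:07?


Hour hand = 10×30 + 7×0.5 = 303.5°
Minute hand = 7×6 = 42°
Difference = |303.5 - 42| = 261.5°
Since > 180°: 360 - 261.5 = 98.5°

98.5°


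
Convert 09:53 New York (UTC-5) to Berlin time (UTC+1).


Time difference = UTC+1 - UTC-5 = +6 hours
New hour = (9 + 6) mod 24
= 15 mod 24 = 15
Minutes unchanged → 15:53

15:53


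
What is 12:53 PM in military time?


Input: 12:53 PM
12 PM → 12 (noon)

12:53


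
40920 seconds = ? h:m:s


Hours: 40920 ÷ 3600 = 11 remainder 1320
Minutes: 1320 ÷ 60 = 22 remainder 0
Seconds: 0

11h 22m 0s


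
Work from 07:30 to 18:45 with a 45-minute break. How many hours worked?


Total time = (18×60+45) - (7×60+30)
= 1125 - 450 = 675 min
Minus break: 675 - 45 = 630 min
= 10h 30m

10h 30m (630 minutes)


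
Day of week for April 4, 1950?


Zeller's congruence:
q=4, m=4, k=50, j=19
h = (4 + ⌊13×5/5⌋ + 50 + ⌊50/4⌋ + ⌊19/4⌋ - 2×19) mod 7
= (4 + 13 + 50 + 12 + 4 - 38) mod 7
= 45 mod 7 = 3
h=3 → Tuesday

Tuesday


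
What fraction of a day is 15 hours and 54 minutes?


Total minutes: 15×60 + 54 = 954
Day = 24×60 = 1440 minutes
Fraction = 954/1440 = 0.6625
As a percentage: 954/1440 × 100 = 66.25%

0.6625 (66.25%)


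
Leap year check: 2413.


Rules: divisible by 4 AND (not by 100 OR by 400)
2413 ÷ 4 = 603 remainder 1 → not divisible by 4
Not divisible by 4 → not a leap year

No


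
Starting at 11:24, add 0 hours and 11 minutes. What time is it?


Start: 684 minutes from midnight
Add: 11 minutes
Total: 695 minutes
Hours: 695 ÷ 60 = 11 remainder 35

11:35


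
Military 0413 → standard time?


4:13 AM

Hour: 4
4 < 12 → AM


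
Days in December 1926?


31 days

Month: December (month 12)
December has 31 days


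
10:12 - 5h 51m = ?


04:21

Start: 612 minutes from midnight
Subtract: 351 minutes
Remaining: 612 - 351 = 261
Hours: 4, Minutes: 21


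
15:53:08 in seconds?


Hours: 15 × 3600 = 54000
Minutes: 53 × 60 = 3180
Seconds: 8
Total = 54000 + 3180 + 8 = 57188

57188 seconds


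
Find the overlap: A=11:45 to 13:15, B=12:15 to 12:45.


30 minutes

Meeting A: 705-795 (in minutes from midnight)
Meeting B: 735-765
Overlap start = max(705, 735) = 735
Overlap end = min(795, 765) = 765
Overlap = max(0, 765 - 735) = 30 min


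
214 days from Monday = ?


Start: Monday (index 0)
(0 + 214) mod 7
= 214 mod 7
= 4
Index 4 → Friday

Friday


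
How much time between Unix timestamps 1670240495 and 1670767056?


Difference = 1670767056 - 1670240495 = 526561 seconds
In hours: 526561 / 3600 ≈ 146.3
In days: 526561 / 86400 ≈ 6.09

526561 seconds (146.3 hours / 6.09 days)


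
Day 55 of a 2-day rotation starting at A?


Shift A

Shifts: A, B
Start: A (index 0)
Day 55: (0 + 55 - 1) mod 2
= 54 mod 2
= 0
Index 0 → shift A


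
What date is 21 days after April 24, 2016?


May 15, 2016

Start: April 24, 2016
Add 21 days
April 24 → May 1: 30 - 24 + 1 = 7 days (21 - 7 = 14 left)
May 1 + 14 = May 15, 2016


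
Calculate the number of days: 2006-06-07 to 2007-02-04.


242 days

From June 7, 2006 to February 4, 2007
Rest of June 2006: 30 - 7 = 23
Full months: July 31, August 31, September 30, October 31, November 30, December 31, January 31
Days into February 2007: 4
Total = 23 + 31 + 31 + 30 + 31 + 30 + 31 + 31 + 4 = 242 days


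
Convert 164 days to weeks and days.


23 weeks 3 days

Weeks: 164 ÷ 7 = 23 remainder 3


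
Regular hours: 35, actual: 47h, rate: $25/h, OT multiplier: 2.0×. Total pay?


$1475.00

Regular: 35h × $25 = $875.00
Overtime: 47 - 35 = 12h
OT pay: 12h × $25 × 2.0 = $600.00
Total = $875.00 + $600.00 = $1475.00


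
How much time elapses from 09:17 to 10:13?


0h 56m

End time in minutes: 10×60 + 13 = 613
Start time in minutes: 9×60 + 17 = 557
Difference = 613 - 557 = 56 minutes
= 0 hours 56 minutes


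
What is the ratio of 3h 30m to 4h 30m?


Duration 1: 210 minutes
Duration 2: 270 minutes
Ratio = 210:270
GCD = 30
Simplified = 7:9
As a decimal: 7/9 ≈ 0.78

7:9 (0.78)


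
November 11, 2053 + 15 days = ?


November 26, 2053

Start: November 11, 2053
Add 15 days
November 11 + 15 = November 26, 2053


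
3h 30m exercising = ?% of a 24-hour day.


Time: 210 minutes
Day: 1440 minutes
Percentage = (210/1440) × 100 ≈ 14.6%

14.6%


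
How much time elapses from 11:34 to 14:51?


3h 17m

End time in minutes: 14×60 + 51 = 891
Start time in minutes: 11×60 + 34 = 694
Difference = 891 - 694 = 197 minutes
= 3 hours 17 minutes


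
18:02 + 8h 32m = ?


02:34 (next day)

Start: 1082 minutes from midnight
Add: 512 minutes
Total: 1594 minutes
Hours: 1594 ÷ 60 = 26 remainder 34
26 ≥ 24 → 26 - 24 = 2 (next day)


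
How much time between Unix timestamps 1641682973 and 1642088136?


Difference = 1642088136 - 1641682973 = 405163 seconds
In hours: 405163 / 3600 ≈ 112.5
In days: 405163 / 86400 ≈ 4.69

405163 seconds (112.5 hours / 4.69 days)


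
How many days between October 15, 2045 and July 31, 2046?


From October 15, 2045 to July 31, 2046
Rest of October 2045: 31 - 15 = 16
Full months: November 30, December 31, January 31, February 2046 28, March 31, April 30, May 31, June 30
Days into July 2046: 31
Total = 16 + 30 + 31 + 31 + 28 + 31 + 30 + 31 + 30 + 31 = 289 days

289 days


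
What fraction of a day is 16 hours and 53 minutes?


Total minutes: 16×60 + 53 = 1013
Day = 24×60 = 1440 minutes
Fraction = 1013/1440 ≈ 0.7035
As a percentage: 1013/1440 × 100 ≈ 70.35%

0.7035 (70.35%)


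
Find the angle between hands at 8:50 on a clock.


35.0°

Hour hand = 8×30 + 50×0.5 = 265.0°
Minute hand = 50×6 = 300°
Difference = |265.0 - 300| = 35.0°


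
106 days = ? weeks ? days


15 weeks 1 days

Weeks: 106 ÷ 7 = 15 remainder 1


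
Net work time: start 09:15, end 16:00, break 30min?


6h 15m (375 minutes)

Total time = (16×60+0) - (9×60+15)
= 960 - 555 = 405 min
Minus break: 405 - 30 = 375 min
= 6h 15m


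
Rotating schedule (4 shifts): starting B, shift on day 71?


Shifts: A, B, C, D
Start: B (index 1)
Day 71: (1 + 71 - 1) mod 4
= 71 mod 4
= 3
Index 3 → shift D

Shift D


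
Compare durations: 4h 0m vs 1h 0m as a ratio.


Duration 1: 240 minutes
Duration 2: 60 minutes
Ratio = 240:60
GCD = 60
Simplified = 4:1
As a decimal: 4/1 = 4.00

4:1 (4.00)


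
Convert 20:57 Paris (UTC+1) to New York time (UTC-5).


Time difference = UTC-5 - UTC+1 = -6 hours
New hour = (20 -6) mod 24
= 14 mod 24 = 14
Minutes unchanged → 14:57

14:57


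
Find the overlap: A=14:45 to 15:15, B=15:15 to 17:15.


Meeting A: 885-915 (in minutes from midnight)
Meeting B: 915-1035
Overlap start = max(885, 915) = 915
Overlap end = min(915, 1035) = 915
Overlap = max(0, 915 - 915) = 0 min

0 minutes


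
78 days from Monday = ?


Tuesday

Start: Monday (index 0)
(0 + 78) mod 7
= 78 mod 7
= 1
Index 1 → Tuesday


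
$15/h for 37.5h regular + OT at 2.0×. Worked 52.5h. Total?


Regular: 37.5h × $15 = $562.50
Overtime: 52.5 - 37.5 = 15.0h
OT pay: 15.0h × $15 × 2.0 = $450.00
Total = $562.50 + $450.00 = $1012.50

$1012.50


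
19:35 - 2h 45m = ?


Start: 1175 minutes from midnight
Subtract: 165 minutes
Remaining: 1175 - 165 = 1010
Hours: 16, Minutes: 50

16:50


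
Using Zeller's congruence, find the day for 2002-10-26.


Zeller's congruence:
q=26, m=10, k=2, j=20
h = (26 + ⌊13×11/5⌋ + 2 + ⌊2/4⌋ + ⌊20/4⌋ - 2×20) mod 7
= (26 + 28 + 2 + 0 + 5 - 40) mod 7
= 21 mod 7 = 0
h=0 → Saturday

Saturday


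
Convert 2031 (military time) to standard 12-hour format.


8:31 PM

Hour: 20
20 - 12 = 8 → PM


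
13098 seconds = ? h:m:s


3h 38m 18s

Hours: 13098 ÷ 3600 = 3 remainder 2298
Minutes: 2298 ÷ 60 = 38 remainder 18
Seconds: 18


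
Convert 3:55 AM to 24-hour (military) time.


Input: 3:55 AM
AM hour stays: 3

03:55


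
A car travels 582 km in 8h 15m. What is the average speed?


70.5 km/h

Distance: 582 km
Time: 8h 15m = 495 min = 495/60 = 33/4 hours
Speed = 582 ÷ (33/4) = 582 × 4 / 33 = 2328/33 ≈ 70.5 km/h


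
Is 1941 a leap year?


No

Rules: divisible by 4 AND (not by 100 OR by 400)
1941 ÷ 4 = 485 remainder 1 → not divisible by 4
Not divisible by 4 → not a leap year


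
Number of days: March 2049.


Month: March (month 3)
March has 31 days

31 days


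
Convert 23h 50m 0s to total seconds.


85800 seconds

Hours: 23 × 3600 = 82800
Minutes: 50 × 60 = 3000
Seconds: 0
Total = 82800 + 3000 + 0 = 85800


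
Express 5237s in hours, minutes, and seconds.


Hours: 5237 ÷ 3600 = 1 remainder 1637
Minutes: 1637 ÷ 60 = 27 remainder 17
Seconds: 17

1h 27m 17s


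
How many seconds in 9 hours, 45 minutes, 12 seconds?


35112 seconds

Hours: 9 × 3600 = 32400
Minutes: 45 × 60 = 2700
Seconds: 12
Total = 32400 + 2700 + 12 = 35112


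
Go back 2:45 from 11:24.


08:39

Start: 684 minutes from midnight
Subtract: 165 minutes
Remaining: 684 - 165 = 519
Hours: 8, Minutes: 39


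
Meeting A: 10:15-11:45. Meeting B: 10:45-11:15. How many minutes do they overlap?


Meeting A: 615-705 (in minutes from midnight)
Meeting B: 645-675
Overlap start = max(615, 645) = 645
Overlap end = min(705, 675) = 675
Overlap = max(0, 675 - 645) = 30 min

30 minutes


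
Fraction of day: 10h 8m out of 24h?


Total minutes: 10×60 + 8 = 608
Day = 24×60 = 1440 minutes
Fraction = 608/1440 ≈ 0.4222
As a percentage: 608/1440 × 100 ≈ 42.22%

0.4222 (42.22%)


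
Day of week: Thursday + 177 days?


Saturday

Start: Thursday (index 3)
(3 + 177) mod 7
= 180 mod 7
= 5
Index 5 → Saturday


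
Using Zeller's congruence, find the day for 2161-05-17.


Sunday

Zeller's congruence:
q=17, m=5, k=61, j=21
h = (17 + ⌊13×6/5⌋ + 61 + ⌊61/4⌋ + ⌊21/4⌋ - 2×21) mod 7
= (17 + 15 + 61 + 15 + 5 - 42) mod 7
= 71 mod 7 = 1
h=1 → Sunday


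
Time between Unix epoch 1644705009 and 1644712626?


7617 seconds (2.1 hours / 0.09 days)

Difference = 1644712626 - 1644705009 = 7617 seconds
In hours: 7617 / 3600 ≈ 2.1
In days: 7617 / 86400 ≈ 0.09


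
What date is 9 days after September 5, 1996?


September 14, 1996

Start: September 5, 1996
Add 9 days
September 5 + 9 = September 14, 1996


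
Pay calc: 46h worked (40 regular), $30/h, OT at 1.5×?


Regular: 40h × $30 = $1200.00
Overtime: 46 - 40 = 6h
OT pay: 6h × $30 × 1.5 = $270.00
Total = $1200.00 + $270.00 = $1470.00

$1470.00


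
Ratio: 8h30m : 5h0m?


Duration 1: 510 minutes
Duration 2: 300 minutes
Ratio = 510:300
GCD = 30
Simplified = 17:10
As a decimal: 17/10 = 1.70

17:10 (1.70)


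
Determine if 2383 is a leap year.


No

Rules: divisible by 4 AND (not by 100 OR by 400)
2383 ÷ 4 = 595 remainder 3 → not divisible by 4
Not divisible by 4 → not a leap year


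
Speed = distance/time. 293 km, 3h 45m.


Distance: 293 km
Time: 3h 45m = 225 min = 225/60 = 15/4 hours
Speed = 293 ÷ (15/4) = 293 × 4 / 15 = 1172/15 ≈ 78.1 km/h

78.1 km/h


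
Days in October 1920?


Month: October (month 10)
October has 31 days

31 days


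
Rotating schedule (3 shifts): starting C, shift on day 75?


Shift B

Shifts: A, B, C
Start: C (index 2)
Day 75: (2 + 75 - 1) mod 3
= 76 mod 3
= 1
Index 1 → shift B


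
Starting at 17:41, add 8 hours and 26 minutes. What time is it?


02:07 (next day)

Start: 1061 minutes from midnight
Add: 506 minutes
Total: 1567 minutes
Hours: 1567 ÷ 60 = 26 remainder 7
26 ≥ 24 → 26 - 24 = 2 (next day)


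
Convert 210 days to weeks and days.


Weeks: 210 ÷ 7 = 30 remainder 0

30 weeks 0 days


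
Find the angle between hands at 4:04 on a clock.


Hour hand = 4×30 + 4×0.5 = 122.0°
Minute hand = 4×6 = 24°
Difference = |122.0 - 24| = 98.0°

98.0°


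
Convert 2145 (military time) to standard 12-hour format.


9:45 PM

Hour: 21
21 - 12 = 9 → PM


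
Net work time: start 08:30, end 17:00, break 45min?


7h 45m (465 minutes)

Total time = (17×60+0) - (8×60+30)
= 1020 - 510 = 510 min
Minus break: 510 - 45 = 465 min
= 7h 45m


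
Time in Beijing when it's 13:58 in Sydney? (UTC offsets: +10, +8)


11:58

Time difference = UTC+8 - UTC+10 = -2 hours
New hour = (13 -2) mod 24
= 11 mod 24 = 11
Minutes unchanged → 11:58


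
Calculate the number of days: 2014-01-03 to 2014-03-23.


From January 3, 2014 to March 23, 2014
Rest of January 2014: 31 - 3 = 28
Full months: February 2014 28
Days into March 2014: 23
Total = 28 + 28 + 23 = 79 days

79 days


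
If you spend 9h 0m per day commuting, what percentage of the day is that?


Time: 540 minutes
Day: 1440 minutes
Percentage = (540/1440) × 100 = 37.5%

37.5%


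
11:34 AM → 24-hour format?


11:34

Input: 11:34 AM
AM hour stays: 11


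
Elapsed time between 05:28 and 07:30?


End time in minutes: 7×60 + 30 = 450
Start time in minutes: 5×60 + 28 = 328
Difference = 450 - 328 = 122 minutes
= 2 hours 2 minutes

2h 2m


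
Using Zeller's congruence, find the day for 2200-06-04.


Wednesday

Zeller's congruence:
q=4, m=6, k=0, j=22
h = (4 + ⌊13×7/5⌋ + 0 + ⌊0/4⌋ + ⌊22/4⌋ - 2×22) mod 7
= (4 + 18 + 0 + 0 + 5 - 44) mod 7
= -17 mod 7 = 4
h=4 → Wednesday


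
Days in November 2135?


Month: November (month 11)
November has 30 days

30 days


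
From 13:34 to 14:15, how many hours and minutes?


End time in minutes: 14×60 + 15 = 855
Start time in minutes: 13×60 + 34 = 814
Difference = 855 - 814 = 41 minutes
= 0 hours 41 minutes

0h 41m


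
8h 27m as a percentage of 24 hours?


0.3521 (35.21%)

Total minutes: 8×60 + 27 = 507
Day = 24×60 = 1440 minutes
Fraction = 507/1440 ≈ 0.3521
As a percentage: 507/1440 × 100 ≈ 35.21%


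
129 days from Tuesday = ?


Start: Tuesday (index 1)
(1 + 129) mod 7
= 130 mod 7
= 4
Index 4 → Friday

Friday


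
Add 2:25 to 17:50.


Start: 1070 minutes from midnight
Add: 145 minutes
Total: 1215 minutes
Hours: 1215 ÷ 60 = 20 remainder 15

20:15


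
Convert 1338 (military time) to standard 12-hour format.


1:38 PM

Hour: 13
13 - 12 = 1 → PM


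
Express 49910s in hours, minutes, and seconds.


13h 51m 50s

Hours: 49910 ÷ 3600 = 13 remainder 3110
Minutes: 3110 ÷ 60 = 51 remainder 50
Seconds: 50


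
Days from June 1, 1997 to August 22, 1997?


82 days

From June 1, 1997 to August 22, 1997
Rest of June 1997: 30 - 1 = 29
Full months: July 31
Days into August 1997: 22
Total = 29 + 31 + 22 = 82 days


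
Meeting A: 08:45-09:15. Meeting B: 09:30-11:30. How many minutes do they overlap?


Meeting A: 525-555 (in minutes from midnight)
Meeting B: 570-690
Overlap start = max(525, 570) = 570
Overlap end = min(555, 690) = 555
Overlap = max(0, 555 - 570) = 0 min

0 minutes


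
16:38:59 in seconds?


Hours: 16 × 3600 = 57600
Minutes: 38 × 60 = 2280
Seconds: 59
Total = 57600 + 2280 + 59 = 59939

59939 seconds


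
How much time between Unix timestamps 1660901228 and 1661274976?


373748 seconds (103.8 hours / 4.33 days)

Difference = 1661274976 - 1660901228 = 373748 seconds
In hours: 373748 / 3600 ≈ 103.8
In days: 373748 / 86400 ≈ 4.33


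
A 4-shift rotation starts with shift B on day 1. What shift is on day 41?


Shift B

Shifts: A, B, C, D
Start: B (index 1)
Day 41: (1 + 41 - 1) mod 4
= 41 mod 4
= 1
Index 1 → shift B


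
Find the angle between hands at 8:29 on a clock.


80.5°

Hour hand = 8×30 + 29×0.5 = 254.5°
Minute hand = 29×6 = 174°
Difference = |254.5 - 174| = 80.5°


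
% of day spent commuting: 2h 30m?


Time: 150 minutes
Day: 1440 minutes
Percentage = (150/1440) × 100 ≈ 10.4%

10.4%


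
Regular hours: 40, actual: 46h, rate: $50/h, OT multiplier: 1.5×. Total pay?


$2450.00

Regular: 40h × $50 = $2000.00
Overtime: 46 - 40 = 6h
OT pay: 6h × $50 × 1.5 = $450.00
Total = $2000.00 + $450.00 = $2450.00


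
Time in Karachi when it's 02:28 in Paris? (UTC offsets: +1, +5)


Time difference = UTC+5 - UTC+1 = +4 hours
New hour = (2 + 4) mod 24
= 6 mod 24 = 6
Minutes unchanged → 06:28

06:28


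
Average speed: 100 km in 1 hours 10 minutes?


85.7 km/h

Distance: 100 km
Time: 1h 10m = 70 min = 70/60 = 7/6 hours
Speed = 100 ÷ (7/6) = 100 × 6 / 7 = 600/7 ≈ 85.7 km/h


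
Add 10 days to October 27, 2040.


November 6, 2040

Start: October 27, 2040
Add 10 days
October 27 → November 1: 31 - 27 + 1 = 5 days (10 - 5 = 5 left)
November 1 + 5 = November 6, 2040


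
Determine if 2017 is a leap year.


Rules: divisible by 4 AND (not by 100 OR by 400)
2017 ÷ 4 = 504 remainder 1 → not divisible by 4
Not divisible by 4 → not a leap year

No


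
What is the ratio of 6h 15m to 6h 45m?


Duration 1: 375 minutes
Duration 2: 405 minutes
Ratio = 375:405
GCD = 15
Simplified = 25:27
As a decimal: 25/27 ≈ 0.93

25:27 (0.93)


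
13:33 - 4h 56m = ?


08:37

Start: 813 minutes from midnight
Subtract: 296 minutes
Remaining: 813 - 296 = 517
Hours: 8, Minutes: 37


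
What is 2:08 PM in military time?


14:08

Input: 2:08 PM
PM: 2 + 12 = 14


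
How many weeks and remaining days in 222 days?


Weeks: 222 ÷ 7 = 31 remainder 5

31 weeks 5 days


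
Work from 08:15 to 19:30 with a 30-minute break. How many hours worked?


10h 45m (645 minutes)

Total time = (19×60+30) - (8×60+15)
= 1170 - 495 = 675 min
Minus break: 675 - 30 = 645 min
= 10h 45m


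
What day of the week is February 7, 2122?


Saturday

Zeller's congruence:
q=7, m=14, k=21, j=21
h = (7 + ⌊13×15/5⌋ + 21 + ⌊21/4⌋ + ⌊21/4⌋ - 2×21) mod 7
= (7 + 39 + 21 + 5 + 5 - 42) mod 7
= 35 mod 7 = 0
h=0 → Saturday


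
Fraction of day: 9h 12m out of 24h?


0.3833 (38.33%)

Total minutes: 9×60 + 12 = 552
Day = 24×60 = 1440 minutes
Fraction = 552/1440 ≈ 0.3833
As a percentage: 552/1440 × 100 ≈ 38.33%


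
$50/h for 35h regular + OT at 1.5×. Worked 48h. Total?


Regular: 35h × $50 = $1750.00
Overtime: 48 - 35 = 13h
OT pay: 13h × $50 × 1.5 = $975.00
Total = $1750.00 + $975.00 = $2725.00

$2725.00


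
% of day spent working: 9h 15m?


38.5%

Time: 555 minutes
Day: 1440 minutes
Percentage = (555/1440) × 100 ≈ 38.5%


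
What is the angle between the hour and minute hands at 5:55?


Hour hand = 5×30 + 55×0.5 = 177.5°
Minute hand = 55×6 = 330°
Difference = |177.5 - 330| = 152.5°

152.5°


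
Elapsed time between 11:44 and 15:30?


3h 46m

End time in minutes: 15×60 + 30 = 930
Start time in minutes: 11×60 + 44 = 704
Difference = 930 - 704 = 226 minutes
= 3 hours 46 minutes


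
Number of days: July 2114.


Month: July (month 7)
July has 31 days

31 days


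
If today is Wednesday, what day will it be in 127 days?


Start: Wednesday (index 2)
(2 + 127) mod 7
= 129 mod 7
= 3
Index 3 → Thursday

Thursday


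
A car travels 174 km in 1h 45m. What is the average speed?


99.4 km/h

Distance: 174 km
Time: 1h 45m = 105 min = 105/60 = 7/4 hours
Speed = 174 ÷ (7/4) = 174 × 4 / 7 = 696/7 ≈ 99.4 km/h


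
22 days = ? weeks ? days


Weeks: 22 ÷ 7 = 3 remainder 1

3 weeks 1 days


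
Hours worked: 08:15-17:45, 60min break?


Total time = (17×60+45) - (8×60+15)
= 1065 - 495 = 570 min
Minus break: 570 - 60 = 510 min
= 8h 30m

8h 30m (510 minutes)


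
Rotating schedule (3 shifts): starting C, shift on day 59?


Shifts: A, B, C
Start: C (index 2)
Day 59: (2 + 59 - 1) mod 3
= 60 mod 3
= 0
Index 0 → shift A

Shift A


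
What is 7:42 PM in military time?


19:42

Input: 7:42 PM
PM: 7 + 12 = 19


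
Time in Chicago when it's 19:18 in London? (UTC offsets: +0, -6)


13:18

Time difference = UTC-6 - UTC+0 = -6 hours
New hour = (19 -6) mod 24
= 13 mod 24 = 13
Minutes unchanged → 13:18


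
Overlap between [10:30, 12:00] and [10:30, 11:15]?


45 minutes

Meeting A: 630-720 (in minutes from midnight)
Meeting B: 630-675
Overlap start = max(630, 630) = 630
Overlap end = min(720, 675) = 675
Overlap = max(0, 675 - 630) = 45 min


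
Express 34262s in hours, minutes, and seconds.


Hours: 34262 ÷ 3600 = 9 remainder 1862
Minutes: 1862 ÷ 60 = 31 remainder 2
Seconds: 2

9h 31m 2s


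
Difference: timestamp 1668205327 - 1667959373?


Difference = 1668205327 - 1667959373 = 245954 seconds
In hours: 245954 / 3600 ≈ 68.3
In days: 245954 / 86400 ≈ 2.85

245954 seconds (68.3 hours / 2.85 days)


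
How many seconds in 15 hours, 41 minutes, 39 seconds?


56499 seconds

Hours: 15 × 3600 = 54000
Minutes: 41 × 60 = 2460
Seconds: 39
Total = 54000 + 2460 + 39 = 56499


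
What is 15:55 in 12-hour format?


3:55 PM

Hour: 15
15 - 12 = 3 → PM


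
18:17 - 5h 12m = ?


13:05

Start: 1097 minutes from midnight
Subtract: 312 minutes
Remaining: 1097 - 312 = 785
Hours: 13, Minutes: 5


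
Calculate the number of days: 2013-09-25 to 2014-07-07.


285 days

From September 25, 2013 to July 7, 2014
Rest of September 2013: 30 - 25 = 5
Full months: October 31, November 30, December 31, January 31, February 2014 28, March 31, April 30, May 31, June 30
Days into July 2014: 7
Total = 5 + 31 + 30 + 31 + 31 + 28 + 31 + 30 + 31 + 30 + 7 = 285 days


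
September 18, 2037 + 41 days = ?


Start: September 18, 2037
Add 41 days
September 18 → October 1: 30 - 18 + 1 = 13 days (41 - 13 = 28 left)
October 1 + 28 = October 29, 2037

October 29, 2037


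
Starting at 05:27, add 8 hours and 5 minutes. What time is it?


Start: 327 minutes from midnight
Add: 485 minutes
Total: 812 minutes
Hours: 812 ÷ 60 = 13 remainder 32

13:32


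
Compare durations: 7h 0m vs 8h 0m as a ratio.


7:8 (0.88)

Duration 1: 420 minutes
Duration 2: 480 minutes
Ratio = 420:480
GCD = 60
Simplified = 7:8
As a decimal: 7/8 ≈ 0.88


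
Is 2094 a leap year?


No

Rules: divisible by 4 AND (not by 100 OR by 400)
2094 ÷ 4 = 523 remainder 2 → not divisible by 4
Not divisible by 4 → not a leap year


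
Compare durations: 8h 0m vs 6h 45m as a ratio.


Duration 1: 480 minutes
Duration 2: 405 minutes
Ratio = 480:405
GCD = 15
Simplified = 32:27
As a decimal: 32/27 ≈ 1.19

32:27 (1.19)


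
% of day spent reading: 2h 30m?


Time: 150 minutes
Day: 1440 minutes
Percentage = (150/1440) × 100 ≈ 10.4%

10.4%


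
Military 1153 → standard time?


11:53 AM

Hour: 11
11 < 12 → AM


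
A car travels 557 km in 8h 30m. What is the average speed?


65.5 km/h

Distance: 557 km
Time: 8h 30m = 510 min = 510/60 = 17/2 hours
Speed = 557 ÷ (17/2) = 557 × 2 / 17 = 1114/17 ≈ 65.5 km/h


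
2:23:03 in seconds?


8583 seconds

Hours: 2 × 3600 = 7200
Minutes: 23 × 60 = 1380
Seconds: 3
Total = 7200 + 1380 + 3 = 8583


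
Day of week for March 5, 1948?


Friday

Zeller's congruence:
q=5, m=3, k=48, j=19
h = (5 + ⌊13×4/5⌋ + 48 + ⌊48/4⌋ + ⌊19/4⌋ - 2×19) mod 7
= (5 + 10 + 48 + 12 + 4 - 38) mod 7
= 41 mod 7 = 6
h=6 → Friday


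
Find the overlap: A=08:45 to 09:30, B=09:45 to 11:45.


Meeting A: 525-570 (in minutes from midnight)
Meeting B: 585-705
Overlap start = max(525, 585) = 585
Overlap end = min(570, 705) = 570
Overlap = max(0, 570 - 585) = 0 min

0 minutes


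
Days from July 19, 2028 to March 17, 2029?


241 days

From July 19, 2028 to March 17, 2029
Rest of July 2028: 31 - 19 = 12
Full months: August 31, September 30, October 31, November 30, December 31, January 31, February 2029 28
Days into March 2029: 17
Total = 12 + 31 + 30 + 31 + 30 + 31 + 31 + 28 + 17 = 241 days


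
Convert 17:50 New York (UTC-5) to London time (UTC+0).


22:50

Time difference = UTC+0 - UTC-5 = +5 hours
New hour = (17 + 5) mod 24
= 22 mod 24 = 22
Minutes unchanged → 22:50


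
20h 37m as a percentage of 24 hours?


Total minutes: 20×60 + 37 = 1237
Day = 24×60 = 1440 minutes
Fraction = 1237/1440 ≈ 0.8590
As a percentage: 1237/1440 × 100 ≈ 85.90%

0.8590 (85.90%)


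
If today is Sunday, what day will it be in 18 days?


Thursday

Start: Sunday (index 6)
(6 + 18) mod 7
= 24 mod 7
= 3
Index 3 → Thursday


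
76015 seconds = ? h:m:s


21h 6m 55s

Hours: 76015 ÷ 3600 = 21 remainder 415
Minutes: 415 ÷ 60 = 6 remainder 55
Seconds: 55


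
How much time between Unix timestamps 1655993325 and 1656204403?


Difference = 1656204403 - 1655993325 = 211078 seconds
In hours: 211078 / 3600 ≈ 58.6
In days: 211078 / 86400 ≈ 2.44

211078 seconds (58.6 hours / 2.44 days)


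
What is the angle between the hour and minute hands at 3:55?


147.5°

Hour hand = 3×30 + 55×0.5 = 117.5°
Minute hand = 55×6 = 330°
Difference = |117.5 - 330| = 212.5°
Since > 180°: 360 - 212.5 = 147.5°


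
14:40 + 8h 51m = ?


Start: 880 minutes from midnight
Add: 531 minutes
Total: 1411 minutes
Hours: 1411 ÷ 60 = 23 remainder 31

23:31


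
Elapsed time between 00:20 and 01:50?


1h 30m

End time in minutes: 1×60 + 50 = 110
Start time in minutes: 0×60 + 20 = 20
Difference = 110 - 20 = 90 minutes
= 1 hours 30 minutes


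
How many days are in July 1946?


Month: July (month 7)
July has 31 days

31 days


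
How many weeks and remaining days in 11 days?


Weeks: 11 ÷ 7 = 1 remainder 4

1 weeks 4 days


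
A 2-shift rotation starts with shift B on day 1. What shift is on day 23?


Shift B

Shifts: A, B
Start: B (index 1)
Day 23: (1 + 23 - 1) mod 2
= 23 mod 2
= 1
Index 1 → shift B


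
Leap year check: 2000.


Rules: divisible by 4 AND (not by 100 OR by 400)
2000 ÷ 4 = 500 exactly → divisible by 4
2000 ÷ 100 = 20 exactly → divisible by 100
2000 ÷ 400 = 5 exactly → divisible by 400
Divisible by 400 → leap year

Yes


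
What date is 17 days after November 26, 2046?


Start: November 26, 2046
Add 17 days
November 26 → December 1: 30 - 26 + 1 = 5 days (17 - 5 = 12 left)
December 1 + 12 = December 13, 2046

December 13, 2046


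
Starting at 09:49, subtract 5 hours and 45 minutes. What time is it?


Start: 589 minutes from midnight
Subtract: 345 minutes
Remaining: 589 - 345 = 244
Hours: 4, Minutes: 4

04:04


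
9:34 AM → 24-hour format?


09:34

Input: 9:34 AM
AM hour stays: 9


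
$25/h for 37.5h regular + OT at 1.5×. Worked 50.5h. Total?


Regular: 37.5h × $25 = $937.50
Overtime: 50.5 - 37.5 = 13.0h
OT pay: 13.0h × $25 × 1.5 = $487.50
Total = $937.50 + $487.50 = $1425.00

$1425.00


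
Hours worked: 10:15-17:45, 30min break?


7h 0m (420 minutes)

Total time = (17×60+45) - (10×60+15)
= 1065 - 615 = 450 min
Minus break: 450 - 30 = 420 min
= 7h 0m


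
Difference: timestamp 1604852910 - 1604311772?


Difference = 1604852910 - 1604311772 = 541138 seconds
In hours: 541138 / 3600 ≈ 150.3
In days: 541138 / 86400 ≈ 6.26

541138 seconds (150.3 hours / 6.26 days)


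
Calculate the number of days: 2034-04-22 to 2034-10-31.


192 days

From April 22, 2034 to October 31, 2034
Rest of April 2034: 30 - 22 = 8
Full months: May 31, June 30, July 31, August 31, September 30
Days into October 2034: 31
Total = 8 + 31 + 30 + 31 + 31 + 30 + 31 = 192 days


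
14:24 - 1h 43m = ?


12:41

Start: 864 minutes from midnight
Subtract: 103 minutes
Remaining: 864 - 103 = 761
Hours: 12, Minutes: 41


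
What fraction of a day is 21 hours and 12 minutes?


0.8833 (88.33%)

Total minutes: 21×60 + 12 = 1272
Day = 24×60 = 1440 minutes
Fraction = 1272/1440 ≈ 0.8833
As a percentage: 1272/1440 × 100 ≈ 88.33%


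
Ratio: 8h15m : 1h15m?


33:5 (6.60)

Duration 1: 495 minutes
Duration 2: 75 minutes
Ratio = 495:75
GCD = 15
Simplified = 33:5
As a decimal: 33/5 = 6.60


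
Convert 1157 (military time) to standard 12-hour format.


Hour: 11
11 < 12 → AM

11:57 AM


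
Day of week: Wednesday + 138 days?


Start: Wednesday (index 2)
(2 + 138) mod 7
= 140 mod 7
= 0
Index 0 → Monday

Monday


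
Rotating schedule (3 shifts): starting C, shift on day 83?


Shifts: A, B, C
Start: C (index 2)
Day 83: (2 + 83 - 1) mod 3
= 84 mod 3
= 0
Index 0 → shift A

Shift A


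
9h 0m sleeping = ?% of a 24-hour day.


Time: 540 minutes
Day: 1440 minutes
Percentage = (540/1440) × 100 = 37.5%

37.5%


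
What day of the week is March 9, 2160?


Zeller's congruence:
q=9, m=3, k=60, j=21
h = (9 + ⌊13×4/5⌋ + 60 + ⌊60/4⌋ + ⌊21/4⌋ - 2×21) mod 7
= (9 + 10 + 60 + 15 + 5 - 42) mod 7
= 57 mod 7 = 1
h=1 → Sunday

Sunday


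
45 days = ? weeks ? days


Weeks: 45 ÷ 7 = 6 remainder 3

6 weeks 3 days


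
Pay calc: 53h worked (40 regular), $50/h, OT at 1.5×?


$2975.00

Regular: 40h × $50 = $2000.00
Overtime: 53 - 40 = 13h
OT pay: 13h × $50 × 1.5 = $975.00
Total = $2000.00 + $975.00 = $2975.00


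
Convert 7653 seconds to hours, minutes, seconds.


2h 7m 33s

Hours: 7653 ÷ 3600 = 2 remainder 453
Minutes: 453 ÷ 60 = 7 remainder 33
Seconds: 33


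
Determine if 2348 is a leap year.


Rules: divisible by 4 AND (not by 100 OR by 400)
2348 ÷ 4 = 587 exactly → divisible by 4
2348 ÷ 100 = 23 remainder 48 → not divisible by 100
Divisible by 4 but not by 100 → leap year

Yes


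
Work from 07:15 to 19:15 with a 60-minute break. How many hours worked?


Total time = (19×60+15) - (7×60+15)
= 1155 - 435 = 720 min
Minus break: 720 - 60 = 660 min
= 11h 0m

11h 0m (660 minutes)


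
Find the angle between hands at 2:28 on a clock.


94.0°

Hour hand = 2×30 + 28×0.5 = 74.0°
Minute hand = 28×6 = 168°
Difference = |74.0 - 168| = 94.0°


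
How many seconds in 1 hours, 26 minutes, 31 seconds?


5191 seconds

Hours: 1 × 3600 = 3600
Minutes: 26 × 60 = 1560
Seconds: 31
Total = 3600 + 1560 + 31 = 5191


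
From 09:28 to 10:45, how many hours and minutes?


End time in minutes: 10×60 + 45 = 645
Start time in minutes: 9×60 + 28 = 568
Difference = 645 - 568 = 77 minutes
= 1 hours 17 minutes

1h 17m


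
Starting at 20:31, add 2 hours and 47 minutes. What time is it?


Start: 1231 minutes from midnight
Add: 167 minutes
Total: 1398 minutes
Hours: 1398 ÷ 60 = 23 remainder 18

23:18


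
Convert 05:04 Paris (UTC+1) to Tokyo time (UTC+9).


Time difference = UTC+9 - UTC+1 = +8 hours
New hour = (5 + 8) mod 24
= 13 mod 24 = 13
Minutes unchanged → 13:04

13:04


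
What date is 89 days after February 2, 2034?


May 2, 2034

Start: February 2, 2034
Add 89 days
February 2 → March 1: 28 - 2 + 1 = 27 days (89 - 27 = 62 left)
March 1 → April 1: 31 - 1 + 1 = 31 days (62 - 31 = 31 left)
April 1 → May 1: 30 - 1 + 1 = 30 days (31 - 30 = 1 left)
May 1 + 1 = May 2, 2034


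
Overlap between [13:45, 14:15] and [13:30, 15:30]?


Meeting A: 825-855 (in minutes from midnight)
Meeting B: 810-930
Overlap start = max(825, 810) = 825
Overlap end = min(855, 930) = 855
Overlap = max(0, 855 - 825) = 30 min

30 minutes


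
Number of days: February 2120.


29 days

Month: February (month 2)
February: 28 or 29 (leap year)
2120 leap year? Yes


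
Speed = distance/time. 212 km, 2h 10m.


97.8 km/h

Distance: 212 km
Time: 2h 10m = 130 min = 130/60 = 13/6 hours
Speed = 212 ÷ (13/6) = 212 × 6 / 13 = 1272/13 ≈ 97.8 km/h


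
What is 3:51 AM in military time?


03:51

Input: 3:51 AM
AM hour stays: 3


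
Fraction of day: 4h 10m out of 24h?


Total minutes: 4×60 + 10 = 250
Day = 24×60 = 1440 minutes
Fraction = 250/1440 ≈ 0.1736
As a percentage: 250/1440 × 100 ≈ 17.36%

0.1736 (17.36%)


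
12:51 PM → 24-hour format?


Input: 12:51 PM
12 PM → 12 (noon)

12:51


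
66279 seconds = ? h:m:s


Hours: 66279 ÷ 3600 = 18 remainder 1479
Minutes: 1479 ÷ 60 = 24 remainder 39
Seconds: 39

18h 24m 39s


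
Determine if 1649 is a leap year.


No

Rules: divisible by 4 AND (not by 100 OR by 400)
1649 ÷ 4 = 412 remainder 1 → not divisible by 4
Not divisible by 4 → not a leap year


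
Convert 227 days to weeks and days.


32 weeks 3 days

Weeks: 227 ÷ 7 = 32 remainder 3


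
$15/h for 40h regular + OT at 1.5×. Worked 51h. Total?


$847.50

Regular: 40h × $15 = $600.00
Overtime: 51 - 40 = 11h
OT pay: 11h × $15 × 1.5 = $247.50
Total = $600.00 + $247.50 = $847.50


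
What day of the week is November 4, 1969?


Zeller's congruence:
q=4, m=11, k=69, j=19
h = (4 + ⌊13×12/5⌋ + 69 + ⌊69/4⌋ + ⌊19/4⌋ - 2×19) mod 7
= (4 + 31 + 69 + 17 + 4 - 38) mod 7
= 87 mod 7 = 3
h=3 → Tuesday

Tuesday


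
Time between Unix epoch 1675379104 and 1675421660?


42556 seconds (11.8 hours / 0.49 days)

Difference = 1675421660 - 1675379104 = 42556 seconds
In hours: 42556 / 3600 ≈ 11.8
In days: 42556 / 86400 ≈ 0.49


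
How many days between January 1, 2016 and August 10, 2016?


222 days

From January 1, 2016 to August 10, 2016
Rest of January 2016: 31 - 1 = 30
Full months: February 2016 29, March 31, April 30, May 31, June 30, July 31
Days into August 2016: 10
Total = 30 + 29 + 31 + 30 + 31 + 30 + 31 + 10 = 222 days


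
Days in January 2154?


Month: January (month 1)
January has 31 days

31 days


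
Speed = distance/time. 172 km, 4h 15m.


40.5 km/h

Distance: 172 km
Time: 4h 15m = 255 min = 255/60 = 17/4 hours
Speed = 172 ÷ (17/4) = 172 × 4 / 17 = 688/17 ≈ 40.5 km/h


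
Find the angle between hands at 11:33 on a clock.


Hour hand = 11×30 + 33×0.5 = 346.5°
Minute hand = 33×6 = 198°
Difference = |346.5 - 198| = 148.5°

148.5°


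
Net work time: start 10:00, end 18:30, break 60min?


Total time = (18×60+30) - (10×60+0)
= 1110 - 600 = 510 min
Minus break: 510 - 60 = 450 min
= 7h 30m

7h 30m (450 minutes)


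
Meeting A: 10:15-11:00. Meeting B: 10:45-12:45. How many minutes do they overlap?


15 minutes

Meeting A: 615-660 (in minutes from midnight)
Meeting B: 645-765
Overlap start = max(615, 645) = 645
Overlap end = min(660, 765) = 660
Overlap = max(0, 660 - 645) = 15 min


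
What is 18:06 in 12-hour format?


6:06 PM

Hour: 18
18 - 12 = 6 → PM


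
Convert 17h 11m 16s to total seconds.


Hours: 17 × 3600 = 61200
Minutes: 11 × 60 = 660
Seconds: 16
Total = 61200 + 660 + 16 = 61876

61876 seconds


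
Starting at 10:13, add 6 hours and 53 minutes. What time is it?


Start: 613 minutes from midnight
Add: 413 minutes
Total: 1026 minutes
Hours: 1026 ÷ 60 = 17 remainder 6

17:06


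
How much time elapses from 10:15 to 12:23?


End time in minutes: 12×60 + 23 = 743
Start time in minutes: 10×60 + 15 = 615
Difference = 743 - 615 = 128 minutes
= 2 hours 8 minutes

2h 8m


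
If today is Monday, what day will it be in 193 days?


Friday

Start: Monday (index 0)
(0 + 193) mod 7
= 193 mod 7
= 4
Index 4 → Friday
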